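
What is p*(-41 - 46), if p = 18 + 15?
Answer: -2871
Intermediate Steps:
p = 33
p*(-41 - 46) = 33*(-41 - 46) = 33*(-87) = -2871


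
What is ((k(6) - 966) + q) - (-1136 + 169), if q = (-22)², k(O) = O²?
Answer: 521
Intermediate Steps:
q = 484
((k(6) - 966) + q) - (-1136 + 169) = ((6² - 966) + 484) - (-1136 + 169) = ((36 - 966) + 484) - 1*(-967) = (-930 + 484) + 967 = -446 + 967 = 521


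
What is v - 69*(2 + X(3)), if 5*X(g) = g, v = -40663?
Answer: -204212/5 ≈ -40842.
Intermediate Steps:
X(g) = g/5
v - 69*(2 + X(3)) = -40663 - 69*(2 + (⅕)*3) = -40663 - 69*(2 + ⅗) = -40663 - 69*13/5 = -40663 - 897/5 = -204212/5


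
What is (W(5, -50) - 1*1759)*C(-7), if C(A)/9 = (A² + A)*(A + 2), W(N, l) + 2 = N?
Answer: 3318840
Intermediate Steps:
W(N, l) = -2 + N
C(A) = 9*(2 + A)*(A + A²) (C(A) = 9*((A² + A)*(A + 2)) = 9*((A + A²)*(2 + A)) = 9*((2 + A)*(A + A²)) = 9*(2 + A)*(A + A²))
(W(5, -50) - 1*1759)*C(-7) = ((-2 + 5) - 1*1759)*(9*(-7)*(2 + (-7)² + 3*(-7))) = (3 - 1759)*(9*(-7)*(2 + 49 - 21)) = -15804*(-7)*30 = -1756*(-1890) = 3318840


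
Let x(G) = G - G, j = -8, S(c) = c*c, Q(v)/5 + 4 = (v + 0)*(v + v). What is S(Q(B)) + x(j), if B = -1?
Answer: 100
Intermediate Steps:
Q(v) = -20 + 10*v**2 (Q(v) = -20 + 5*((v + 0)*(v + v)) = -20 + 5*(v*(2*v)) = -20 + 5*(2*v**2) = -20 + 10*v**2)
S(c) = c**2
x(G) = 0
S(Q(B)) + x(j) = (-20 + 10*(-1)**2)**2 + 0 = (-20 + 10*1)**2 + 0 = (-20 + 10)**2 + 0 = (-10)**2 + 0 = 100 + 0 = 100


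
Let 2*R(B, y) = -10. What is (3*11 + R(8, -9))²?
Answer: 784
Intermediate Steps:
R(B, y) = -5 (R(B, y) = (½)*(-10) = -5)
(3*11 + R(8, -9))² = (3*11 - 5)² = (33 - 5)² = 28² = 784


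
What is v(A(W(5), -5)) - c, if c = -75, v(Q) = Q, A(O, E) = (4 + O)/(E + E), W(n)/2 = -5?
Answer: 378/5 ≈ 75.600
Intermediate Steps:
W(n) = -10 (W(n) = 2*(-5) = -10)
A(O, E) = (4 + O)/(2*E) (A(O, E) = (4 + O)/((2*E)) = (4 + O)*(1/(2*E)) = (4 + O)/(2*E))
v(A(W(5), -5)) - c = (1/2)*(4 - 10)/(-5) - 1*(-75) = (1/2)*(-1/5)*(-6) + 75 = 3/5 + 75 = 378/5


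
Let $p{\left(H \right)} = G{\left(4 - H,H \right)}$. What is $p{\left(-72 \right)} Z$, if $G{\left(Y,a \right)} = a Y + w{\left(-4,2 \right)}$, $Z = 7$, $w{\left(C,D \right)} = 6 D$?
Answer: $-38220$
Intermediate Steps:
$G{\left(Y,a \right)} = 12 + Y a$ ($G{\left(Y,a \right)} = a Y + 6 \cdot 2 = Y a + 12 = 12 + Y a$)
$p{\left(H \right)} = 12 + H \left(4 - H\right)$ ($p{\left(H \right)} = 12 + \left(4 - H\right) H = 12 + H \left(4 - H\right)$)
$p{\left(-72 \right)} Z = \left(12 - - 72 \left(-4 - 72\right)\right) 7 = \left(12 - \left(-72\right) \left(-76\right)\right) 7 = \left(12 - 5472\right) 7 = \left(-5460\right) 7 = -38220$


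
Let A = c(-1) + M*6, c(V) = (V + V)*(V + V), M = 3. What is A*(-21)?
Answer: -462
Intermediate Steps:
c(V) = 4*V² (c(V) = (2*V)*(2*V) = 4*V²)
A = 22 (A = 4*(-1)² + 3*6 = 4*1 + 18 = 4 + 18 = 22)
A*(-21) = 22*(-21) = -462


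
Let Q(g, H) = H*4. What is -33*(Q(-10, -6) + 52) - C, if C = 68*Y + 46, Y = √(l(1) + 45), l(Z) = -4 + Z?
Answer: -970 - 68*√42 ≈ -1410.7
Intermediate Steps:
Y = √42 (Y = √((-4 + 1) + 45) = √(-3 + 45) = √42 ≈ 6.4807)
Q(g, H) = 4*H
C = 46 + 68*√42 (C = 68*√42 + 46 = 46 + 68*√42 ≈ 486.69)
-33*(Q(-10, -6) + 52) - C = -33*(4*(-6) + 52) - (46 + 68*√42) = -33*(-24 + 52) + (-46 - 68*√42) = -33*28 + (-46 - 68*√42) = -924 + (-46 - 68*√42) = -970 - 68*√42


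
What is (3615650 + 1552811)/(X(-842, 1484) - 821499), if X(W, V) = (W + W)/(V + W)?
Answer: -1659075981/263702021 ≈ -6.2915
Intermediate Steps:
X(W, V) = 2*W/(V + W) (X(W, V) = (2*W)/(V + W) = 2*W/(V + W))
(3615650 + 1552811)/(X(-842, 1484) - 821499) = (3615650 + 1552811)/(2*(-842)/(1484 - 842) - 821499) = 5168461/(2*(-842)/642 - 821499) = 5168461/(2*(-842)*(1/642) - 821499) = 5168461/(-842/321 - 821499) = 5168461/(-263702021/321) = 5168461*(-321/263702021) = -1659075981/263702021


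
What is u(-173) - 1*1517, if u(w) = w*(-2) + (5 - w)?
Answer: -993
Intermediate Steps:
u(w) = 5 - 3*w (u(w) = -2*w + (5 - w) = 5 - 3*w)
u(-173) - 1*1517 = (5 - 3*(-173)) - 1*1517 = (5 + 519) - 1517 = 524 - 1517 = -993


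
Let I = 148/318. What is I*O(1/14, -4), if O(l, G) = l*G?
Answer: -148/1113 ≈ -0.13297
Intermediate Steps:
I = 74/159 (I = 148*(1/318) = 74/159 ≈ 0.46541)
O(l, G) = G*l
I*O(1/14, -4) = 74*(-4/14)/159 = 74*(-4*1/14)/159 = (74/159)*(-2/7) = -148/1113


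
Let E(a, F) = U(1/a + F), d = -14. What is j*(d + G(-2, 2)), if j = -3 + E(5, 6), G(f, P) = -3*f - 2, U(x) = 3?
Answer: 0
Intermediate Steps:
E(a, F) = 3
G(f, P) = -2 - 3*f
j = 0 (j = -3 + 3 = 0)
j*(d + G(-2, 2)) = 0*(-14 + (-2 - 3*(-2))) = 0*(-14 + (-2 + 6)) = 0*(-14 + 4) = 0*(-10) = 0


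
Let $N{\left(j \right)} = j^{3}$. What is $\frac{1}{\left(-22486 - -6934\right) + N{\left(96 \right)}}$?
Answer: $\frac{1}{869184} \approx 1.1505 \cdot 10^{-6}$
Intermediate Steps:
$\frac{1}{\left(-22486 - -6934\right) + N{\left(96 \right)}} = \frac{1}{\left(-22486 - -6934\right) + 96^{3}} = \frac{1}{\left(-22486 + 6934\right) + 884736} = \frac{1}{-15552 + 884736} = \frac{1}{869184}$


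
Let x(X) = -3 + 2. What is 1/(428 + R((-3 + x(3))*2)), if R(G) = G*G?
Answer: 1/492 ≈ 0.0020325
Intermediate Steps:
x(X) = -1
R(G) = G²
1/(428 + R((-3 + x(3))*2)) = 1/(428 + ((-3 - 1)*2)²) = 1/(428 + (-4*2)²) = 1/(428 + (-8)²) = 1/(428 + 64) = 1/492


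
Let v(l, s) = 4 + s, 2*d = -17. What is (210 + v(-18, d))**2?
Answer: 168921/4 ≈ 42230.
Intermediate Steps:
d = -17/2 (d = (1/2)*(-17) = -17/2 ≈ -8.5000)
(210 + v(-18, d))**2 = (210 + (4 - 17/2))**2 = (210 - 9/2)**2 = (411/2)**2 = 168921/4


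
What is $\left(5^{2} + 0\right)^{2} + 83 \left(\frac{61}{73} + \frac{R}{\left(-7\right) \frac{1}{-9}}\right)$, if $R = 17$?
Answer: $\frac{1281843}{511} \approx 2508.5$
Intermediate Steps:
$\left(5^{2} + 0\right)^{2} + 83 \left(\frac{61}{73} + \frac{R}{\left(-7\right) \frac{1}{-9}}\right) = \left(5^{2} + 0\right)^{2} + 83 \left(\frac{61}{73} + \frac{17}{\left(-7\right) \frac{1}{-9}}\right) = \left(25 + 0\right)^{2} + 83 \left(61 \cdot \frac{1}{73} + \frac{17}{\left(-7\right) \left(- \frac{1}{9}\right)}\right) = 25^{2} + 83 \left(\frac{61}{73} + \frac{17}{\frac{7}{9}}\right) = 625 + 83 \left(\frac{61}{73} + 17 \cdot \frac{9}{7}\right) = 625 + 83 \left(\frac{61}{73} + \frac{153}{7}\right) = 625 + 83 \cdot \frac{11596}{511} = 625 + \frac{962468}{511} = \frac{1281843}{511}$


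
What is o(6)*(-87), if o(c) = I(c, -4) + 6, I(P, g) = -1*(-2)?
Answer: -696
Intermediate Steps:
I(P, g) = 2
o(c) = 8 (o(c) = 2 + 6 = 8)
o(6)*(-87) = 8*(-87) = -696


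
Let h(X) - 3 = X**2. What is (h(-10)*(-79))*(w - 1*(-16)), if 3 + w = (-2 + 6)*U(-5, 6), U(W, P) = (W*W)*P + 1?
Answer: -5020529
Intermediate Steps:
h(X) = 3 + X**2
U(W, P) = 1 + P*W**2 (U(W, P) = W**2*P + 1 = P*W**2 + 1 = 1 + P*W**2)
w = 601 (w = -3 + (-2 + 6)*(1 + 6*(-5)**2) = -3 + 4*(1 + 6*25) = -3 + 4*(1 + 150) = -3 + 4*151 = -3 + 604 = 601)
(h(-10)*(-79))*(w - 1*(-16)) = ((3 + (-10)**2)*(-79))*(601 - 1*(-16)) = ((3 + 100)*(-79))*(601 + 16) = (103*(-79))*617 = -8137*617 = -5020529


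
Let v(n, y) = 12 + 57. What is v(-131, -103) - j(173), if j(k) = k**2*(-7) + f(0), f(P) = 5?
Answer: 209567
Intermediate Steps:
v(n, y) = 69
j(k) = 5 - 7*k**2 (j(k) = k**2*(-7) + 5 = -7*k**2 + 5 = 5 - 7*k**2)
v(-131, -103) - j(173) = 69 - (5 - 7*173**2) = 69 - (5 - 7*29929) = 69 - (5 - 209503) = 69 - 1*(-209498) = 69 + 209498 = 209567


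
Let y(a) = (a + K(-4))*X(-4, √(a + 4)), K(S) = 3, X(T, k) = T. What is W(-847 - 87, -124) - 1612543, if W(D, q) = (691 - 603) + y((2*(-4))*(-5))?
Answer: -1612627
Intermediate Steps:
y(a) = -12 - 4*a (y(a) = (a + 3)*(-4) = (3 + a)*(-4) = -12 - 4*a)
W(D, q) = -84 (W(D, q) = (691 - 603) + (-12 - 4*2*(-4)*(-5)) = 88 + (-12 - (-32)*(-5)) = 88 + (-12 - 4*40) = 88 + (-12 - 160) = 88 - 172 = -84)
W(-847 - 87, -124) - 1612543 = -84 - 1612543 = -1612627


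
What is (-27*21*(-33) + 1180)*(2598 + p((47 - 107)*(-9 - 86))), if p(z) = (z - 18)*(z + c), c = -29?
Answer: 640991851020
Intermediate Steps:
p(z) = (-29 + z)*(-18 + z) (p(z) = (z - 18)*(z - 29) = (-18 + z)*(-29 + z) = (-29 + z)*(-18 + z))
(-27*21*(-33) + 1180)*(2598 + p((47 - 107)*(-9 - 86))) = (-27*21*(-33) + 1180)*(2598 + (522 + ((47 - 107)*(-9 - 86))² - 47*(47 - 107)*(-9 - 86))) = (-567*(-33) + 1180)*(2598 + (522 + (-60*(-95))² - (-2820)*(-95))) = (18711 + 1180)*(2598 + (522 + 5700² - 47*5700)) = 19891*(2598 + (522 + 32490000 - 267900)) = 19891*(2598 + 32222622) = 19891*32225220 = 640991851020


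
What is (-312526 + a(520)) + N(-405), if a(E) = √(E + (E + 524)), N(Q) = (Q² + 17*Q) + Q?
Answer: -155791 + 2*√391 ≈ -1.5575e+5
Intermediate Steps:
N(Q) = Q² + 18*Q
a(E) = √(524 + 2*E) (a(E) = √(E + (524 + E)) = √(524 + 2*E))
(-312526 + a(520)) + N(-405) = (-312526 + √(524 + 2*520)) - 405*(18 - 405) = (-312526 + √(524 + 1040)) - 405*(-387) = (-312526 + √1564) + 156735 = (-312526 + 2*√391) + 156735 = -155791 + 2*√391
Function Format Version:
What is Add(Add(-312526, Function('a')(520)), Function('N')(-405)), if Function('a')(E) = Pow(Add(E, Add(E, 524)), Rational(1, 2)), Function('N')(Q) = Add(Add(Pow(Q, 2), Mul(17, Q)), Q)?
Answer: Add(-155791, Mul(2, Pow(391, Rational(1, 2)))) ≈ -1.5575e+5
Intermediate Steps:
Function('N')(Q) = Add(Pow(Q, 2), Mul(18, Q))
Function('a')(E) = Pow(Add(524, Mul(2, E)), Rational(1, 2)) (Function('a')(E) = Pow(Add(E, Add(524, E)), Rational(1, 2)) = Pow(Add(524, Mul(2, E)), Rational(1, 2)))
Add(Add(-312526, Function('a')(520)), Function('N')(-405)) = Add(Add(-312526, Pow(Add(524, Mul(2, 520)), Rational(1, 2))), Mul(-405, Add(18, -405))) = Add(Add(-312526, Pow(Add(524, 1040), Rational(1, 2))), Mul(-405, -387)) = Add(Add(-312526, Pow(1564, Rational(1, 2))), 156735) = Add(Add(-312526, Mul(2, Pow(391, Rational(1, 2)))), 156735) = Add(-155791, Mul(2, Pow(391, Rational(1, 2))))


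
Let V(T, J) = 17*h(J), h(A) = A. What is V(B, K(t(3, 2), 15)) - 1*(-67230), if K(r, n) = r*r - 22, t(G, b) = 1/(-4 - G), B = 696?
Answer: 3275961/49 ≈ 66856.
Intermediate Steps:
K(r, n) = -22 + r**2 (K(r, n) = r**2 - 22 = -22 + r**2)
V(T, J) = 17*J
V(B, K(t(3, 2), 15)) - 1*(-67230) = 17*(-22 + (-1/(4 + 3))**2) - 1*(-67230) = 17*(-22 + (-1/7)**2) + 67230 = 17*(-22 + 1/49) + 67230 = 17*(-1077/49) + 67230 = -18309/49 + 67230 = 3275961/49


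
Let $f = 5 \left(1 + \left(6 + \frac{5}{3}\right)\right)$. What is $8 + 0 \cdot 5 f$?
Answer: $8$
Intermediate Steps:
$f = \frac{130}{3}$ ($f = 5 \left(1 + \left(6 + 5 \cdot \frac{1}{3}\right)\right) = 5 \left(1 + \left(6 + \frac{5}{3}\right)\right) = 5 \left(1 + \frac{23}{3}\right) = 5 \cdot \frac{26}{3} = \frac{130}{3} \approx 43.333$)
$8 + 0 \cdot 5 f = 8 + 0 \cdot 5 \cdot \frac{130}{3} = 8 + 0 \cdot \frac{130}{3} = 8 + 0 = 8$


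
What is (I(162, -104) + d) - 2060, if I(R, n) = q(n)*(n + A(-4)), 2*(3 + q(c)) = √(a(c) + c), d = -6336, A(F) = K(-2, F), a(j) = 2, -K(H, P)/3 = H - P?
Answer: -8066 - 55*I*√102 ≈ -8066.0 - 555.47*I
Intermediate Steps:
K(H, P) = -3*H + 3*P (K(H, P) = -3*(H - P) = -3*H + 3*P)
A(F) = 6 + 3*F (A(F) = -3*(-2) + 3*F = 6 + 3*F)
q(c) = -3 + √(2 + c)/2
I(R, n) = (-6 + n)*(-3 + √(2 + n)/2) (I(R, n) = (-3 + √(2 + n)/2)*(n + (6 + 3*(-4))) = (-3 + √(2 + n)/2)*(n + (6 - 12)) = (-3 + √(2 + n)/2)*(n - 6) = (-3 + √(2 + n)/2)*(-6 + n) = (-6 + n)*(-3 + √(2 + n)/2))
(I(162, -104) + d) - 2060 = ((-6 - 104)*(-6 + √(2 - 104))/2 - 6336) - 2060 = ((½)*(-110)*(-6 + √(-102)) - 6336) - 2060 = ((½)*(-110)*(-6 + I*√102) - 6336) - 2060 = ((330 - 55*I*√102) - 6336) - 2060 = (-6006 - 55*I*√102) - 2060 = -8066 - 55*I*√102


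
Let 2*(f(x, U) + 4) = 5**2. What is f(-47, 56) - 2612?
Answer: -5207/2 ≈ -2603.5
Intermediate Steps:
f(x, U) = 17/2 (f(x, U) = -4 + (1/2)*5**2 = -4 + (1/2)*25 = -4 + 25/2 = 17/2)
f(-47, 56) - 2612 = 17/2 - 2612 = -5207/2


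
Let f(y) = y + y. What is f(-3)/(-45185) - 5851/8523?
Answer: -264326297/385111755 ≈ -0.68636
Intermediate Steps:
f(y) = 2*y
f(-3)/(-45185) - 5851/8523 = (2*(-3))/(-45185) - 5851/8523 = -6*(-1/45185) - 5851*1/8523 = 6/45185 - 5851/8523 = -264326297/385111755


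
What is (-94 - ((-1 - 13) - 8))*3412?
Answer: -245664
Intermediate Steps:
(-94 - ((-1 - 13) - 8))*3412 = (-94 - (-14 - 8))*3412 = (-94 - 1*(-22))*3412 = (-94 + 22)*3412 = -72*3412 = -245664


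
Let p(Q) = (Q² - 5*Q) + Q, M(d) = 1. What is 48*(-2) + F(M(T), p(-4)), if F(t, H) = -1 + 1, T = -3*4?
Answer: -96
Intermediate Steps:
T = -12
p(Q) = Q² - 4*Q
F(t, H) = 0
48*(-2) + F(M(T), p(-4)) = 48*(-2) + 0 = -96 + 0 = -96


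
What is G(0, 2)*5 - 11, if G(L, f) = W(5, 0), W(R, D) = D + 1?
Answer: -6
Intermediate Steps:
W(R, D) = 1 + D
G(L, f) = 1 (G(L, f) = 1 + 0 = 1)
G(0, 2)*5 - 11 = 1*5 - 11 = 5 - 11 = -6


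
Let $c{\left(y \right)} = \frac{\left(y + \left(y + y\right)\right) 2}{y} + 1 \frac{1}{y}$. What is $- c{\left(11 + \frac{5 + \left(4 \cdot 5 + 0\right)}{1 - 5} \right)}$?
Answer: $- \frac{118}{19} \approx -6.2105$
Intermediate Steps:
$c{\left(y \right)} = 6 + \frac{1}{y}$ ($c{\left(y \right)} = \frac{\left(y + 2 y\right) 2}{y} + \frac{1}{y} = \frac{3 y 2}{y} + \frac{1}{y} = \frac{6 y}{y} + \frac{1}{y} = 6 + \frac{1}{y}$)
$- c{\left(11 + \frac{5 + \left(4 \cdot 5 + 0\right)}{1 - 5} \right)} = - (6 + \frac{1}{11 + \frac{5 + \left(4 \cdot 5 + 0\right)}{1 - 5}}) = - (6 + \frac{1}{11 + \frac{5 + \left(20 + 0\right)}{-4}}) = - (6 + \frac{1}{11 + \left(5 + 20\right) \left(- \frac{1}{4}\right)}) = - (6 + \frac{1}{11 + 25 \left(- \frac{1}{4}\right)}) = - (6 + \frac{1}{11 - \frac{25}{4}}) = - (6 + \frac{1}{\frac{19}{4}}) = - (6 + \frac{4}{19}) = \left(-1\right) \frac{118}{19} = - \frac{118}{19}$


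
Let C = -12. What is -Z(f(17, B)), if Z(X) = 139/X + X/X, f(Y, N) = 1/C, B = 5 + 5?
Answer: 1667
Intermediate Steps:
B = 10
f(Y, N) = -1/12 (f(Y, N) = 1/(-12) = 1*(-1/12) = -1/12)
Z(X) = 1 + 139/X (Z(X) = 139/X + 1 = 1 + 139/X)
-Z(f(17, B)) = -(139 - 1/12)/(-1/12) = -(-12)*1667/12 = -1*(-1667) = 1667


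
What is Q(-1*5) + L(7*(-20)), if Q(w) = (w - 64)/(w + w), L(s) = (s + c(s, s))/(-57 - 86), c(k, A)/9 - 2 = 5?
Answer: 967/130 ≈ 7.4385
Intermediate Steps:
c(k, A) = 63 (c(k, A) = 18 + 9*5 = 18 + 45 = 63)
L(s) = -63/143 - s/143 (L(s) = (s + 63)/(-57 - 86) = (63 + s)/(-143) = (63 + s)*(-1/143) = -63/143 - s/143)
Q(w) = (-64 + w)/(2*w) (Q(w) = (-64 + w)/((2*w)) = (-64 + w)*(1/(2*w)) = (-64 + w)/(2*w))
Q(-1*5) + L(7*(-20)) = (-64 - 1*5)/(2*((-1*5))) + (-63/143 - 7*(-20)/143) = (1/2)*(-64 - 5)/(-5) + (-63/143 - 1/143*(-140)) = (1/2)*(-1/5)*(-69) + (-63/143 + 140/143) = 69/10 + 7/13 = 967/130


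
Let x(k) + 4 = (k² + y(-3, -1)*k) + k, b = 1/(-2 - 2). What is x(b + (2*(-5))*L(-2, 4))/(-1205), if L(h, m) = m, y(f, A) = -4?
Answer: -27789/19280 ≈ -1.4413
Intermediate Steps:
b = -¼ (b = 1/(-4) = -¼ ≈ -0.25000)
x(k) = -4 + k² - 3*k (x(k) = -4 + ((k² - 4*k) + k) = -4 + (k² - 3*k) = -4 + k² - 3*k)
x(b + (2*(-5))*L(-2, 4))/(-1205) = (-4 + (-¼ + (2*(-5))*4)² - 3*(-¼ + (2*(-5))*4))/(-1205) = (-4 + (-¼ - 10*4)² - 3*(-¼ - 10*4))*(-1/1205) = (-4 + (-¼ - 40)² - 3*(-¼ - 40))*(-1/1205) = (-4 + (-161/4)² - 3*(-161/4))*(-1/1205) = (-4 + 25921/16 + 483/4)*(-1/1205) = (27789/16)*(-1/1205) = -27789/19280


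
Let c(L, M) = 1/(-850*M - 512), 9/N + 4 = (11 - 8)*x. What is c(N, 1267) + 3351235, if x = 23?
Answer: 3610828365569/1077462 ≈ 3.3512e+6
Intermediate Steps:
N = 9/65 (N = 9/(-4 + (11 - 8)*23) = 9/(-4 + 3*23) = 9/(-4 + 69) = 9/65 ≈ 0.13846)
c(L, M) = 1/(-512 - 850*M)
c(N, 1267) + 3351235 = -1/(512 + 850*1267) + 3351235 = -1/(512 + 1076950) + 3351235 = -1/1077462 + 3351235 = 3610828365569/1077462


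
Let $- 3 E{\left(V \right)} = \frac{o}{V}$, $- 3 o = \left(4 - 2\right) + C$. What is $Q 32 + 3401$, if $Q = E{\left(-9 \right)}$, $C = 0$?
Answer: $\frac{275417}{81} \approx 3400.2$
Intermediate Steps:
$o = - \frac{2}{3}$ ($o = - \frac{\left(4 - 2\right) + 0}{3} = - \frac{2 + 0}{3} = \left(- \frac{1}{3}\right) 2 = - \frac{2}{3} \approx -0.66667$)
$E{\left(V \right)} = \frac{2}{9 V}$ ($E{\left(V \right)} = - \frac{\left(- \frac{2}{3}\right) \frac{1}{V}}{3} = \frac{2}{9 V}$)
$Q = - \frac{2}{81}$ ($Q = \frac{2}{9 \left(-9\right)} = \frac{2}{9} \left(- \frac{1}{9}\right) = - \frac{2}{81} \approx -0.024691$)
$Q 32 + 3401 = \left(- \frac{2}{81}\right) 32 + 3401 = - \frac{64}{81} + 3401 = \frac{275417}{81}$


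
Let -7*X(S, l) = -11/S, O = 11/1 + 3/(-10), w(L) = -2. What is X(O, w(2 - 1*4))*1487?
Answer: 163570/749 ≈ 218.38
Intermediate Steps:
O = 107/10 (O = 11*1 + 3*(-⅒) = 11 - 3/10 = 107/10 ≈ 10.700)
X(S, l) = 11/(7*S) (X(S, l) = -(-11)/(7*S) = 11/(7*S))
X(O, w(2 - 1*4))*1487 = (11/(7*(107/10)))*1487 = ((11/7)*(10/107))*1487 = (110/749)*1487 = 163570/749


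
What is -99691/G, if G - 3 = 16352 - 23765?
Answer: 99691/7410 ≈ 13.454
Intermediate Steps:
G = -7410 (G = 3 + (16352 - 23765) = 3 - 7413 = -7410)
-99691/G = -99691/(-7410) = -99691*(-1/7410) = 99691/7410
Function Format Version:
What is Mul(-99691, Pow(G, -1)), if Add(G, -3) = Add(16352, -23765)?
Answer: Rational(99691, 7410) ≈ 13.454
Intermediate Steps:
G = -7410 (G = Add(3, Add(16352, -23765)) = Add(3, -7413) = -7410)
Mul(-99691, Pow(G, -1)) = Mul(-99691, Pow(-7410, -1)) = Mul(-99691, Rational(-1, 7410)) = Rational(99691, 7410)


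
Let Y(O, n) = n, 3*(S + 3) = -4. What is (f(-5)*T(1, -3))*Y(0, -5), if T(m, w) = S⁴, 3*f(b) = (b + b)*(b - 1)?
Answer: -2856100/81 ≈ -35261.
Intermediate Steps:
S = -13/3 (S = -3 + (⅓)*(-4) = -3 - 4/3 = -13/3 ≈ -4.3333)
f(b) = 2*b*(-1 + b)/3 (f(b) = ((b + b)*(b - 1))/3 = ((2*b)*(-1 + b))/3 = (2*b*(-1 + b))/3 = 2*b*(-1 + b)/3)
T(m, w) = 28561/81 (T(m, w) = (-13/3)⁴ = 28561/81)
(f(-5)*T(1, -3))*Y(0, -5) = (((⅔)*(-5)*(-1 - 5))*(28561/81))*(-5) = (((⅔)*(-5)*(-6))*(28561/81))*(-5) = (20*(28561/81))*(-5) = (571220/81)*(-5) = -2856100/81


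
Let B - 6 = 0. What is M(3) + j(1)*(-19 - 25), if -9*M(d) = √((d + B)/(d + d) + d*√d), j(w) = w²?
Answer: -44 - √(6 + 12*√3)/18 ≈ -44.288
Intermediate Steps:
B = 6 (B = 6 + 0 = 6)
M(d) = -√(d^(3/2) + (6 + d)/(2*d))/9 (M(d) = -√((d + 6)/(d + d) + d*√d)/9 = -√((6 + d)/((2*d)) + d^(3/2))/9 = -√((6 + d)*(1/(2*d)) + d^(3/2))/9 = -√((6 + d)/(2*d) + d^(3/2))/9 = -√(d^(3/2) + (6 + d)/(2*d))/9)
M(3) + j(1)*(-19 - 25) = -√2*√((6 + 3 + 2*3^(5/2))/3)/18 + 1²*(-19 - 25) = -√2*√((6 + 3 + 2*(9*√3))/3)/18 + 1*(-44) = -√2*√((6 + 3 + 18*√3)/3)/18 - 44 = -√2*√((9 + 18*√3)/3)/18 - 44 = -√2*√(3 + 6*√3)/18 - 44 = -44 - √2*√(3 + 6*√3)/18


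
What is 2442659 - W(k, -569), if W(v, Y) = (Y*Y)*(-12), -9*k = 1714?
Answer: 6327791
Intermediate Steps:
k = -1714/9 (k = -⅑*1714 = -1714/9 ≈ -190.44)
W(v, Y) = -12*Y² (W(v, Y) = Y²*(-12) = -12*Y²)
2442659 - W(k, -569) = 2442659 - (-12)*(-569)² = 2442659 - (-12)*323761 = 2442659 - 1*(-3885132) = 2442659 + 3885132 = 6327791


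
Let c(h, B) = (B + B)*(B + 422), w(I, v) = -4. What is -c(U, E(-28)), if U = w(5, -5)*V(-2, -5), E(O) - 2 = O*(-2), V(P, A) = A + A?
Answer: -55680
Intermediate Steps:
V(P, A) = 2*A
E(O) = 2 - 2*O (E(O) = 2 + O*(-2) = 2 - 2*O)
U = 40 (U = -8*(-5) = -4*(-10) = 40)
c(h, B) = 2*B*(422 + B) (c(h, B) = (2*B)*(422 + B) = 2*B*(422 + B))
-c(U, E(-28)) = -2*(2 - 2*(-28))*(422 + (2 - 2*(-28))) = -2*(2 + 56)*(422 + (2 + 56)) = -2*58*(422 + 58) = -2*58*480 = -1*55680 = -55680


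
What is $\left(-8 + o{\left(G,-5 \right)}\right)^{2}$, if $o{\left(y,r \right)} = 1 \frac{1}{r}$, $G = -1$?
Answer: $\frac{1681}{25} \approx 67.24$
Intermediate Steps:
$o{\left(y,r \right)} = \frac{1}{r}$
$\left(-8 + o{\left(G,-5 \right)}\right)^{2} = \left(-8 + \frac{1}{-5}\right)^{2} = \left(-8 - \frac{1}{5}\right)^{2} = \left(- \frac{41}{5}\right)^{2} = \frac{1681}{25}$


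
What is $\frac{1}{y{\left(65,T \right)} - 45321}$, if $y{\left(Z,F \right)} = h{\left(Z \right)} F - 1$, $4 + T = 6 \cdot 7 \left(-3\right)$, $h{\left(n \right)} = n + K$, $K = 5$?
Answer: $- \frac{1}{54422} \approx -1.8375 \cdot 10^{-5}$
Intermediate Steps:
$h{\left(n \right)} = 5 + n$ ($h{\left(n \right)} = n + 5 = 5 + n$)
$T = -130$ ($T = -4 + 6 \cdot 7 \left(-3\right) = -4 + 42 \left(-3\right) = -4 - 126 = -130$)
$y{\left(Z,F \right)} = -1 + F \left(5 + Z\right)$ ($y{\left(Z,F \right)} = \left(5 + Z\right) F - 1 = F \left(5 + Z\right) - 1 = -1 + F \left(5 + Z\right)$)
$\frac{1}{y{\left(65,T \right)} - 45321} = \frac{1}{\left(-1 - 130 \left(5 + 65\right)\right) - 45321} = \frac{1}{\left(-1 - 9100\right) - 45321} = \frac{1}{-9101 - 45321} = \frac{1}{-54422} = - \frac{1}{54422}$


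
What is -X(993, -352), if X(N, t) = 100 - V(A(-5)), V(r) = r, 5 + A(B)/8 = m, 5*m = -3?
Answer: -724/5 ≈ -144.80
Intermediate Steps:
m = -⅗ (m = (⅕)*(-3) = -⅗ ≈ -0.60000)
A(B) = -224/5 (A(B) = -40 + 8*(-⅗) = -40 - 24/5 = -224/5)
X(N, t) = 724/5 (X(N, t) = 100 - 1*(-224/5) = 100 + 224/5 = 724/5)
-X(993, -352) = -1*724/5 = -724/5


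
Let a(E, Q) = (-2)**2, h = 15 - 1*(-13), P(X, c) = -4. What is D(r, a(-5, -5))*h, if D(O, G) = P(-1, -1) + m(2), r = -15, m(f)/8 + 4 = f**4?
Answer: 2576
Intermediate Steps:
h = 28 (h = 15 + 13 = 28)
m(f) = -32 + 8*f**4
a(E, Q) = 4
D(O, G) = 92 (D(O, G) = -4 + (-32 + 8*2**4) = -4 + (-32 + 8*16) = -4 + (-32 + 128) = -4 + 96 = 92)
D(r, a(-5, -5))*h = 92*28 = 2576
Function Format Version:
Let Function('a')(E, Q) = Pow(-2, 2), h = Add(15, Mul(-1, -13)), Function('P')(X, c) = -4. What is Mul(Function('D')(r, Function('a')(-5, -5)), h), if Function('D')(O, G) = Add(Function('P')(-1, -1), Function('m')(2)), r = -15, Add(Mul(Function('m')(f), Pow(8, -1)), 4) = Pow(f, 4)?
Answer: 2576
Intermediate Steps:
h = 28 (h = Add(15, 13) = 28)
Function('m')(f) = Add(-32, Mul(8, Pow(f, 4)))
Function('a')(E, Q) = 4
Function('D')(O, G) = 92 (Function('D')(O, G) = Add(-4, Add(-32, Mul(8, Pow(2, 4)))) = Add(-4, Add(-32, Mul(8, 16))) = Add(-4, Add(-32, 128)) = Add(-4, 96) = 92)
Mul(Function('D')(r, Function('a')(-5, -5)), h) = Mul(92, 28) = 2576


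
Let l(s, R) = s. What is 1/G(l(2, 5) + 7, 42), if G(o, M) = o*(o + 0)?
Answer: 1/81 ≈ 0.012346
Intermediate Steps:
G(o, M) = o² (G(o, M) = o*o = o²)
1/G(l(2, 5) + 7, 42) = 1/((2 + 7)²) = 1/(9²) = 1/81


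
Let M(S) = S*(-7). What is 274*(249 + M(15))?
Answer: 39456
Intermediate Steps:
M(S) = -7*S
274*(249 + M(15)) = 274*(249 - 7*15) = 274*(249 - 105) = 274*144 = 39456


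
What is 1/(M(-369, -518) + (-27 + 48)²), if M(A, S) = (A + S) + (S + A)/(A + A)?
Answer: -738/328261 ≈ -0.0022482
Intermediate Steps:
M(A, S) = A + S + (A + S)/(2*A) (M(A, S) = (A + S) + (A + S)/((2*A)) = (A + S) + (A + S)*(1/(2*A)) = (A + S) + (A + S)/(2*A) = A + S + (A + S)/(2*A))
1/(M(-369, -518) + (-27 + 48)²) = 1/((½ - 369 - 518 + (½)*(-518)/(-369)) + (-27 + 48)²) = 1/((½ - 369 - 518 + (½)*(-518)*(-1/369)) + 21²) = 1/((½ - 369 - 518 + 259/369) + 441) = 1/(-653719/738 + 441) = 1/(-328261/738) = -738/328261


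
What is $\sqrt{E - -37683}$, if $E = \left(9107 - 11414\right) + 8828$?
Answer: $2 \sqrt{11051} \approx 210.25$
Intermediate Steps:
$E = 6521$ ($E = -2307 + 8828 = 6521$)
$\sqrt{E - -37683} = \sqrt{6521 - -37683} = \sqrt{6521 + 37683} = \sqrt{44204} = 2 \sqrt{11051}$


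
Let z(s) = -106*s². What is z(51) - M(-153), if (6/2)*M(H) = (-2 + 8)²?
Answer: -275718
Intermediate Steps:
M(H) = 12 (M(H) = (-2 + 8)²/3 = (⅓)*6² = (⅓)*36 = 12)
z(51) - M(-153) = -106*51² - 1*12 = -106*2601 - 12 = -275706 - 12 = -275718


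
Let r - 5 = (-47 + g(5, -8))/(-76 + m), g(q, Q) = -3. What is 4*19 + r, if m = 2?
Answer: 3022/37 ≈ 81.676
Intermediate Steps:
r = 210/37 (r = 5 + (-47 - 3)/(-76 + 2) = 5 - 50/(-74) = 5 - 50*(-1/74) = 5 + 25/37 = 210/37 ≈ 5.6757)
4*19 + r = 4*19 + 210/37 = 76 + 210/37 = 3022/37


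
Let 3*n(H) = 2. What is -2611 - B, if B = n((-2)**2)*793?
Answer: -9419/3 ≈ -3139.7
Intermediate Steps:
n(H) = 2/3 (n(H) = (1/3)*2 = 2/3)
B = 1586/3 (B = (2/3)*793 = 1586/3 ≈ 528.67)
-2611 - B = -2611 - 1*1586/3 = -2611 - 1586/3 = -9419/3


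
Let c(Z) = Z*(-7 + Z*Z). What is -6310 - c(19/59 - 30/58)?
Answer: -31613524284004/5008988431 ≈ -6311.4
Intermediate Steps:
c(Z) = Z*(-7 + Z**2)
-6310 - c(19/59 - 30/58) = -6310 - (19/59 - 30/58)*(-7 + (19/59 - 30/58)**2) = -6310 - (19*(1/59) - 30*1/58)*(-7 + (19*(1/59) - 30*1/58)**2) = -6310 - (19/59 - 15/29)*(-7 + (19/59 - 15/29)**2) = -6310 - (-334)*(-7 + (-334/1711)**2)/1711 = -6310 - (-334)*(-7 + 111556/2927521)/1711 = -6310 - (-334)*(-20381091)/(1711*2927521) = -6310 - 1*6807284394/5008988431 = -6310 - 6807284394/5008988431 = -31613524284004/5008988431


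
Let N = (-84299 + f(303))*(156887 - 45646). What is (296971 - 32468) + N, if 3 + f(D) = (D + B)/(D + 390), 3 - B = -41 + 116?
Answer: -28132611596/3 ≈ -9.3775e+9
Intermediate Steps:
B = -72 (B = 3 - (-41 + 116) = 3 - 1*75 = 3 - 75 = -72)
f(D) = -3 + (-72 + D)/(390 + D) (f(D) = -3 + (D - 72)/(D + 390) = -3 + (-72 + D)/(390 + D))
N = -28133405105/3 (N = (-84299 + 2*(-621 - 1*303)/(390 + 303))*(156887 - 45646) = (-84299 + 2*(-621 - 303)/693)*111241 = (-84299 + 2*(1/693)*(-924))*111241 = (-84299 - 8/3)*111241 = -252905/3*111241 = -28133405105/3 ≈ -9.3778e+9)
(296971 - 32468) + N = (296971 - 32468) - 28133405105/3 = 264503 - 28133405105/3 = -28132611596/3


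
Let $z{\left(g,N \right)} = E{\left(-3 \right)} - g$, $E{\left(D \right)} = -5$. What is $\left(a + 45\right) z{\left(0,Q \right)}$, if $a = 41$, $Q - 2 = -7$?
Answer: $-430$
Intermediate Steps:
$Q = -5$ ($Q = 2 - 7 = -5$)
$z{\left(g,N \right)} = -5 - g$
$\left(a + 45\right) z{\left(0,Q \right)} = \left(41 + 45\right) \left(-5 - 0\right) = 86 \left(-5 + 0\right) = 86 \left(-5\right) = -430$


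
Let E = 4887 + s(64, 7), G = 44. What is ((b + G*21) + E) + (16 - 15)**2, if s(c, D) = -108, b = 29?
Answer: 5733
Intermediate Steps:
E = 4779 (E = 4887 - 108 = 4779)
((b + G*21) + E) + (16 - 15)**2 = ((29 + 44*21) + 4779) + (16 - 15)**2 = ((29 + 924) + 4779) + 1**2 = (953 + 4779) + 1 = 5732 + 1 = 5733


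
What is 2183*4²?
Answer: 34928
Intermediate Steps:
2183*4² = 2183*16 = 34928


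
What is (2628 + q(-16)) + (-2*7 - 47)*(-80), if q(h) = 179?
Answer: 7687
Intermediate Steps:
(2628 + q(-16)) + (-2*7 - 47)*(-80) = (2628 + 179) + (-2*7 - 47)*(-80) = 2807 + (-14 - 47)*(-80) = 2807 - 61*(-80) = 2807 + 4880 = 7687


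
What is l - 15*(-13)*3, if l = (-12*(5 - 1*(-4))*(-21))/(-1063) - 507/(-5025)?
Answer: 1037987872/1780525 ≈ 582.97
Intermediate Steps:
l = -3619253/1780525 (l = (-12*(5 + 4)*(-21))*(-1/1063) - 507*(-1/5025) = (-12*9*(-21))*(-1/1063) + 169/1675 = -108*(-21)*(-1/1063) + 169/1675 = 2268*(-1/1063) + 169/1675 = -2268/1063 + 169/1675 = -3619253/1780525 ≈ -2.0327)
l - 15*(-13)*3 = -3619253/1780525 - 15*(-13)*3 = -3619253/1780525 - (-195)*3 = -3619253/1780525 - 1*(-585) = -3619253/1780525 + 585 = 1037987872/1780525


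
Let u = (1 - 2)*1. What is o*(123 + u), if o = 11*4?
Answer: 5368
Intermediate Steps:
u = -1 (u = -1*1 = -1)
o = 44
o*(123 + u) = 44*(123 - 1) = 44*122 = 5368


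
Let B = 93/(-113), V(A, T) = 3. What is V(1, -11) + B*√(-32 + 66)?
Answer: 3 - 93*√34/113 ≈ -1.7989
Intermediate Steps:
B = -93/113 (B = 93*(-1/113) = -93/113 ≈ -0.82301)
V(1, -11) + B*√(-32 + 66) = 3 - 93*√(-32 + 66)/113 = 3 - 93*√34/113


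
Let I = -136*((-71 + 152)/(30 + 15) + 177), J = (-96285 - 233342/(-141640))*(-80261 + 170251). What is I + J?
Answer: -306812183427743/35410 ≈ -8.6646e+9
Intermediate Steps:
J = -61362264473971/7082 (J = (-96285 - 233342*(-1/141640))*89990 = (-96285 + 116671/70820)*89990 = -6818787029/70820*89990 = -61362264473971/7082 ≈ -8.6645e+9)
I = -121584/5 (I = -136*(81/45 + 177) = -136*(81*(1/45) + 177) = -136*(9/5 + 177) = -136*894/5 = -121584/5 ≈ -24317.)
I + J = -121584/5 - 61362264473971/7082 = -306812183427743/35410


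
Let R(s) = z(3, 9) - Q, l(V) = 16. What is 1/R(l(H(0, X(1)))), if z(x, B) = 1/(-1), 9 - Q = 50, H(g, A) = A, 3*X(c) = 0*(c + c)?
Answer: 1/40 ≈ 0.025000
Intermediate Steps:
X(c) = 0 (X(c) = (0*(c + c))/3 = (0*(2*c))/3 = (⅓)*0 = 0)
Q = -41 (Q = 9 - 1*50 = 9 - 50 = -41)
z(x, B) = -1
R(s) = 40 (R(s) = -1 - 1*(-41) = -1 + 41 = 40)
1/R(l(H(0, X(1)))) = 1/40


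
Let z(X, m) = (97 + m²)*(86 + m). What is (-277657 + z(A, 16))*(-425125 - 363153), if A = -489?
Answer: 190488166978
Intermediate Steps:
z(X, m) = (86 + m)*(97 + m²)
(-277657 + z(A, 16))*(-425125 - 363153) = (-277657 + (8342 + 16³ + 86*16² + 97*16))*(-425125 - 363153) = (-277657 + (8342 + 4096 + 86*256 + 1552))*(-788278) = (-277657 + (8342 + 4096 + 22016 + 1552))*(-788278) = (-277657 + 36006)*(-788278) = -241651*(-788278) = 190488166978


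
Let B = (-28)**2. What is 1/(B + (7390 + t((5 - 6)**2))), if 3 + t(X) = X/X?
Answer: 1/8172 ≈ 0.00012237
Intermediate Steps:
t(X) = -2 (t(X) = -3 + X/X = -3 + 1 = -2)
B = 784
1/(B + (7390 + t((5 - 6)**2))) = 1/(784 + (7390 - 2)) = 1/(784 + 7388) = 1/8172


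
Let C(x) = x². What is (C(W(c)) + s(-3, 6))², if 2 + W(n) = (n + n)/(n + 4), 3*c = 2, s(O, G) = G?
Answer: 191844/2401 ≈ 79.902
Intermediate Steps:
c = ⅔ (c = (⅓)*2 = ⅔ ≈ 0.66667)
W(n) = -2 + 2*n/(4 + n) (W(n) = -2 + (n + n)/(n + 4) = -2 + (2*n)/(4 + n) = -2 + 2*n/(4 + n))
(C(W(c)) + s(-3, 6))² = ((-8/(4 + ⅔))² + 6)² = ((-8/14/3)² + 6)² = ((-8*3/14)² + 6)² = ((-12/7)² + 6)² = (144/49 + 6)² = (438/49)² = 191844/2401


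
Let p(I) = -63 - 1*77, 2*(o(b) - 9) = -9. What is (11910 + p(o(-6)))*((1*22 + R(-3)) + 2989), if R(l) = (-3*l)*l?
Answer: 35121680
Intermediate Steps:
R(l) = -3*l²
o(b) = 9/2 (o(b) = 9 + (½)*(-9) = 9 - 9/2 = 9/2)
p(I) = -140 (p(I) = -63 - 77 = -140)
(11910 + p(o(-6)))*((1*22 + R(-3)) + 2989) = (11910 - 140)*((1*22 - 3*(-3)²) + 2989) = 11770*((22 - 3*9) + 2989) = 11770*((22 - 27) + 2989) = 11770*(-5 + 2989) = 11770*2984 = 35121680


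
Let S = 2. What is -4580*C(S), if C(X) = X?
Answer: -9160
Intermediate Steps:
-4580*C(S) = -4580*2 = -20*458 = -9160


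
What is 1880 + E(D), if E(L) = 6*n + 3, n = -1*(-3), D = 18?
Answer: 1901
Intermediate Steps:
n = 3
E(L) = 21 (E(L) = 6*3 + 3 = 18 + 3 = 21)
1880 + E(D) = 1880 + 21 = 1901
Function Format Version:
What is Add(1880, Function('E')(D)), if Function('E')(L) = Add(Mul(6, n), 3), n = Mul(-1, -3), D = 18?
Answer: 1901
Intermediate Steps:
n = 3
Function('E')(L) = 21 (Function('E')(L) = Add(Mul(6, 3), 3) = Add(18, 3) = 21)
Add(1880, Function('E')(D)) = Add(1880, 21) = 1901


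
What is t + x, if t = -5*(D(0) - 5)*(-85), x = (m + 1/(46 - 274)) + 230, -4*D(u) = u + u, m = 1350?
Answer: -124261/228 ≈ -545.00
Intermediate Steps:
D(u) = -u/2 (D(u) = -(u + u)/4 = -u/2)
x = 360239/228 (x = (1350 + 1/(46 - 274)) + 230 = (1350 + 1/(-228)) + 230 = (1350 - 1/228) + 230 = 307799/228 + 230 = 360239/228 ≈ 1580.0)
t = -2125 (t = -5*(-½*0 - 5)*(-85) = -5*(0 - 5)*(-85) = -5*(-5)*(-85) = 25*(-85) = -2125)
t + x = -2125 + 360239/228 = -124261/228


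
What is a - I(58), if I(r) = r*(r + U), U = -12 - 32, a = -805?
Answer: -1617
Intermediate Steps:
U = -44
I(r) = r*(-44 + r) (I(r) = r*(r - 44) = r*(-44 + r))
a - I(58) = -805 - 58*(-44 + 58) = -805 - 58*14 = -805 - 1*812 = -805 - 812 = -1617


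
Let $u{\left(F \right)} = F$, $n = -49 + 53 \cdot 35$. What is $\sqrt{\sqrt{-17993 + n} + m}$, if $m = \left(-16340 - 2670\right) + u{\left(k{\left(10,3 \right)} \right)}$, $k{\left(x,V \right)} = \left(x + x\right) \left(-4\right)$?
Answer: $\sqrt{-19090 + i \sqrt{16187}} \approx 0.4604 + 138.17 i$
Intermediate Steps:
$n = 1806$ ($n = -49 + 1855 = 1806$)
$k{\left(x,V \right)} = - 8 x$ ($k{\left(x,V \right)} = 2 x \left(-4\right) = - 8 x$)
$m = -19090$ ($m = \left(-16340 - 2670\right) - 80 = -19010 - 80 = -19090$)
$\sqrt{\sqrt{-17993 + n} + m} = \sqrt{\sqrt{-17993 + 1806} - 19090} = \sqrt{\sqrt{-16187} - 19090} = \sqrt{i \sqrt{16187} - 19090} = \sqrt{-19090 + i \sqrt{16187}}$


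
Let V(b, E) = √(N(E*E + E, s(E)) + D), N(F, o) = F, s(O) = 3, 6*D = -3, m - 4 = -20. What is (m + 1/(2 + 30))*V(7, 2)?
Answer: -511*√22/64 ≈ -37.450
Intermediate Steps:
m = -16 (m = 4 - 20 = -16)
D = -½ (D = (⅙)*(-3) = -½ ≈ -0.50000)
V(b, E) = √(-½ + E + E²) (V(b, E) = √((E*E + E) - ½) = √((E² + E) - ½) = √((E + E²) - ½) = √(-½ + E + E²))
(m + 1/(2 + 30))*V(7, 2) = (-16 + 1/(2 + 30))*(√2*√(-1 + 2*2*(1 + 2))/2) = (-16 + 1/32)*(√2*√(-1 + 2*2*3)/2) = (-16 + 1/32)*(√2*√(-1 + 12)/2) = -511*√2*√11/64 = -511*√22/64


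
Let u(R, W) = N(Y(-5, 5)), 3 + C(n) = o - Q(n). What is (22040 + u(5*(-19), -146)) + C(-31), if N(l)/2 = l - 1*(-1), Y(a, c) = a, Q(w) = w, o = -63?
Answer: 21997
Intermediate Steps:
N(l) = 2 + 2*l (N(l) = 2*(l - 1*(-1)) = 2*(l + 1) = 2*(1 + l) = 2 + 2*l)
C(n) = -66 - n (C(n) = -3 + (-63 - n) = -66 - n)
u(R, W) = -8 (u(R, W) = 2 + 2*(-5) = 2 - 10 = -8)
(22040 + u(5*(-19), -146)) + C(-31) = (22040 - 8) + (-66 - 1*(-31)) = 22032 + (-66 + 31) = 22032 - 35 = 21997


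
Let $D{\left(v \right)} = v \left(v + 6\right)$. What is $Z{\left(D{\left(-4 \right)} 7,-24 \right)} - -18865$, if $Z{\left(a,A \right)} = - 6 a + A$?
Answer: $19177$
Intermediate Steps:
$D{\left(v \right)} = v \left(6 + v\right)$
$Z{\left(a,A \right)} = A - 6 a$
$Z{\left(D{\left(-4 \right)} 7,-24 \right)} - -18865 = \left(-24 - 6 - 4 \left(6 - 4\right) 7\right) - -18865 = \left(-24 - 6 \left(-4\right) 2 \cdot 7\right) + 18865 = \left(-24 - 6 \left(\left(-8\right) 7\right)\right) + 18865 = \left(-24 - -336\right) + 18865 = \left(-24 + 336\right) + 18865 = 312 + 18865 = 19177$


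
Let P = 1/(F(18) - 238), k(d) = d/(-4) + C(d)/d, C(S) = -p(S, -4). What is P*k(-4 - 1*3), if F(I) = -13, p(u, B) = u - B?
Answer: -37/7028 ≈ -0.0052647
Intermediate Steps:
C(S) = -4 - S (C(S) = -(S - 1*(-4)) = -(S + 4) = -(4 + S) = -4 - S)
k(d) = -d/4 + (-4 - d)/d (k(d) = d/(-4) + (-4 - d)/d = d*(-¼) + (-4 - d)/d = -d/4 + (-4 - d)/d)
P = -1/251 (P = 1/(-13 - 238) = 1/(-251) = -1/251 ≈ -0.0039841)
P*k(-4 - 1*3) = -(-1 - 4/(-4 - 1*3) - (-4 - 1*3)/4)/251 = -(-1 - 4/(-4 - 3) - (-4 - 3)/4)/251 = -(-1 - 4/(-7) - ¼*(-7))/251 = -(-1 - 4*(-⅐) + 7/4)/251 = -(-1 + 4/7 + 7/4)/251 = -1/251*37/28 = -37/7028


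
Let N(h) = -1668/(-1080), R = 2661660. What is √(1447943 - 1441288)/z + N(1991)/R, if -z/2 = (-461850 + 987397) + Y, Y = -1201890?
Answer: 139/239549400 + 11*√55/1352686 ≈ 6.0889e-5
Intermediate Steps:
N(h) = 139/90 (N(h) = -1668*(-1/1080) = 139/90)
z = 1352686 (z = -2*((-461850 + 987397) - 1201890) = -2*(525547 - 1201890) = -2*(-676343) = 1352686)
√(1447943 - 1441288)/z + N(1991)/R = √(1447943 - 1441288)/1352686 + (139/90)/2661660 = √6655*(1/1352686) + (139/90)*(1/2661660) = (11*√55)*(1/1352686) + 139/239549400 = 11*√55/1352686 + 139/239549400 = 139/239549400 + 11*√55/1352686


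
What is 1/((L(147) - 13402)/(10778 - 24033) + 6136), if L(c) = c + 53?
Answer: 13255/81345882 ≈ 0.00016295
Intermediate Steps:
L(c) = 53 + c
1/((L(147) - 13402)/(10778 - 24033) + 6136) = 1/(((53 + 147) - 13402)/(10778 - 24033) + 6136) = 1/((200 - 13402)/(-13255) + 6136) = 1/(-13202*(-1/13255) + 6136) = 1/(13202/13255 + 6136) = 1/(81345882/13255) = 13255/81345882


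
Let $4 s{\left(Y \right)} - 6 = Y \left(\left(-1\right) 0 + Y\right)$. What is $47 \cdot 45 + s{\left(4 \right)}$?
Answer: $\frac{4241}{2} \approx 2120.5$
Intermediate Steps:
$s{\left(Y \right)} = \frac{3}{2} + \frac{Y^{2}}{4}$ ($s{\left(Y \right)} = \frac{3}{2} + \frac{Y \left(\left(-1\right) 0 + Y\right)}{4} = \frac{3}{2} + \frac{Y \left(0 + Y\right)}{4} = \frac{3}{2} + \frac{Y Y}{4} = \frac{3}{2} + \frac{Y^{2}}{4}$)
$47 \cdot 45 + s{\left(4 \right)} = 47 \cdot 45 + \left(\frac{3}{2} + \frac{4^{2}}{4}\right) = 2115 + \left(\frac{3}{2} + \frac{1}{4} \cdot 16\right) = 2115 + \left(\frac{3}{2} + 4\right) = 2115 + \frac{11}{2} = \frac{4241}{2}$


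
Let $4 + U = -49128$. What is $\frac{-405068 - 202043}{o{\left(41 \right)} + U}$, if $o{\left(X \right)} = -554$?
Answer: $\frac{607111}{49686} \approx 12.219$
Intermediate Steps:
$U = -49132$ ($U = -4 - 49128 = -49132$)
$\frac{-405068 - 202043}{o{\left(41 \right)} + U} = \frac{-405068 - 202043}{-554 - 49132} = \frac{-405068 - 202043}{-49686} = \left(-607111\right) \left(- \frac{1}{49686}\right) = \frac{607111}{49686}$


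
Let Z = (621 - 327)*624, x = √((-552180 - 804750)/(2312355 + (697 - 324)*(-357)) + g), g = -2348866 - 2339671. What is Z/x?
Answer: -7056*I*√3659653677263678/5038083361 ≈ -84.725*I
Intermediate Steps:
g = -4688537
x = 13*I*√3659653677263678/363199 (x = √((-552180 - 804750)/(2312355 + (697 - 324)*(-357)) - 4688537) = √(-1356930/(2312355 + 373*(-357)) - 4688537) = √(-1356930/(2312355 - 133161) - 4688537) = √(-1356930/2179194 - 4688537) = √(-1356930*1/2179194 - 4688537) = √(-226155/363199 - 4688537) = √(-1702872176018/363199) = 13*I*√3659653677263678/363199 ≈ 2165.3*I)
Z = 183456 (Z = 294*624 = 183456)
Z/x = 183456/((13*I*√3659653677263678/363199)) = 183456*(-I*√3659653677263678/130990167386) = -7056*I*√3659653677263678/5038083361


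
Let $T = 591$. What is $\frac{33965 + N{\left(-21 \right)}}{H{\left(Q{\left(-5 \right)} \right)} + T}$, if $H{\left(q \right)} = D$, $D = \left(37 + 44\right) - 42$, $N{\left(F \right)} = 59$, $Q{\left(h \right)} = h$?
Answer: $\frac{17012}{315} \approx 54.006$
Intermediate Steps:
$D = 39$ ($D = 81 - 42 = 39$)
$H{\left(q \right)} = 39$
$\frac{33965 + N{\left(-21 \right)}}{H{\left(Q{\left(-5 \right)} \right)} + T} = \frac{33965 + 59}{39 + 591} = \frac{34024}{630} = 34024 \cdot \frac{1}{630} = \frac{17012}{315}$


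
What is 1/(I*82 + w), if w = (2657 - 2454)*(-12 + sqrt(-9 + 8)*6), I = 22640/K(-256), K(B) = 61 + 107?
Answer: 949746/8345122825 - 268569*I/16690245650 ≈ 0.00011381 - 1.6091e-5*I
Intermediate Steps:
K(B) = 168
I = 2830/21 (I = 22640/168 = 22640*(1/168) = 2830/21 ≈ 134.76)
w = -2436 + 1218*I (w = 203*(-12 + sqrt(-1)*6) = 203*(-12 + I*6) = 203*(-12 + 6*I) = -2436 + 1218*I ≈ -2436.0 + 1218.0*I)
1/(I*82 + w) = 1/((2830/21)*82 + (-2436 + 1218*I)) = 1/(232060/21 + (-2436 + 1218*I)) = 1/(180904/21 + 1218*I) = 441*(180904/21 - 1218*I)/33380491300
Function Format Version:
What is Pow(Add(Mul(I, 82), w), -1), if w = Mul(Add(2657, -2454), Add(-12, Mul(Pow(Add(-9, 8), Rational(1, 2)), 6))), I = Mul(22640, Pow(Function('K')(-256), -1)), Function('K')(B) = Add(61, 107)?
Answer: Add(Rational(949746, 8345122825), Mul(Rational(-268569, 16690245650), I)) ≈ Add(0.00011381, Mul(-1.6091e-5, I))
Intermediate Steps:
Function('K')(B) = 168
I = Rational(2830, 21) (I = Mul(22640, Pow(168, -1)) = Mul(22640, Rational(1, 168)) = Rational(2830, 21) ≈ 134.76)
w = Add(-2436, Mul(1218, I)) (w = Mul(203, Add(-12, Mul(Pow(-1, Rational(1, 2)), 6))) = Mul(203, Add(-12, Mul(I, 6))) = Mul(203, Add(-12, Mul(6, I))) = Add(-2436, Mul(1218, I)) ≈ Add(-2436.0, Mul(1218.0, I)))
Pow(Add(Mul(I, 82), w), -1) = Pow(Add(Mul(Rational(2830, 21), 82), Add(-2436, Mul(1218, I))), -1) = Pow(Add(Rational(232060, 21), Add(-2436, Mul(1218, I))), -1) = Pow(Add(Rational(180904, 21), Mul(1218, I)), -1) = Mul(Rational(441, 33380491300), Add(Rational(180904, 21), Mul(-1218, I)))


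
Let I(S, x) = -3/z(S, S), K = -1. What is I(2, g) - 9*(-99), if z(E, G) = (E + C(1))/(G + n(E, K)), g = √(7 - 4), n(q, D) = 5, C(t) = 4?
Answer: 1775/2 ≈ 887.50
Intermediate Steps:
g = √3 ≈ 1.7320
z(E, G) = (4 + E)/(5 + G) (z(E, G) = (E + 4)/(G + 5) = (4 + E)/(5 + G))
I(S, x) = -3*(5 + S)/(4 + S)
I(2, g) - 9*(-99) = 3*(-5 - 1*2)/(4 + 2) - 9*(-99) = 3*(-5 - 2)/6 + 891 = 3*(⅙)*(-7) + 891 = -7/2 + 891 = 1775/2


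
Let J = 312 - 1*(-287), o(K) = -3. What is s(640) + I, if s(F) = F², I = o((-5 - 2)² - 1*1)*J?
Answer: 407803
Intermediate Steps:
J = 599 (J = 312 + 287 = 599)
I = -1797 (I = -3*599 = -1797)
s(640) + I = 640² - 1797 = 409600 - 1797 = 407803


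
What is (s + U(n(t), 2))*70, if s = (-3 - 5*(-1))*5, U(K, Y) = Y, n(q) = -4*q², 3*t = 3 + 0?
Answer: 840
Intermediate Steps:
t = 1 (t = (3 + 0)/3 = (⅓)*3 = 1)
s = 10 (s = (-3 + 5)*5 = 2*5 = 10)
(s + U(n(t), 2))*70 = (10 + 2)*70 = 12*70 = 840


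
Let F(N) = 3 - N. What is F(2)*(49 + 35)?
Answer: 84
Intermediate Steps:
F(2)*(49 + 35) = (3 - 1*2)*(49 + 35) = (3 - 2)*84 = 1*84 = 84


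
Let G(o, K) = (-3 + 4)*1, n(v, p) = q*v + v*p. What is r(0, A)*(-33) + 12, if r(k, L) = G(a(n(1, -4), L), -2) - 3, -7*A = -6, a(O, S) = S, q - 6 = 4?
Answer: 78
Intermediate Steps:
q = 10 (q = 6 + 4 = 10)
n(v, p) = 10*v + p*v (n(v, p) = 10*v + v*p = 10*v + p*v)
A = 6/7 (A = -⅐*(-6) = 6/7 ≈ 0.85714)
G(o, K) = 1 (G(o, K) = 1*1 = 1)
r(k, L) = -2 (r(k, L) = 1 - 3 = -2)
r(0, A)*(-33) + 12 = -2*(-33) + 12 = 66 + 12 = 78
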